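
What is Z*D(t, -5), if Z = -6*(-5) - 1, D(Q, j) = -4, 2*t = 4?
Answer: -116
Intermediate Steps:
t = 2 (t = (1/2)*4 = 2)
Z = 29 (Z = 30 - 1 = 29)
Z*D(t, -5) = 29*(-4) = -116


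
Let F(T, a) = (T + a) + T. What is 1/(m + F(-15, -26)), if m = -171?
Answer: -1/227 ≈ -0.0044053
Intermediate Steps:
F(T, a) = a + 2*T
1/(m + F(-15, -26)) = 1/(-171 + (-26 + 2*(-15))) = 1/(-171 + (-26 - 30)) = 1/(-171 - 56) = 1/(-227) = -1/227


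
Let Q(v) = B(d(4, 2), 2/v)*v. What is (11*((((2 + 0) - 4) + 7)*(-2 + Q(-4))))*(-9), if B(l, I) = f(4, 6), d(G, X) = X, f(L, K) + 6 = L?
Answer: -2970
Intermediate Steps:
f(L, K) = -6 + L
B(l, I) = -2 (B(l, I) = -6 + 4 = -2)
Q(v) = -2*v
(11*((((2 + 0) - 4) + 7)*(-2 + Q(-4))))*(-9) = (11*((((2 + 0) - 4) + 7)*(-2 - 2*(-4))))*(-9) = (11*(((2 - 4) + 7)*(-2 + 8)))*(-9) = (11*((-2 + 7)*6))*(-9) = (11*(5*6))*(-9) = (11*30)*(-9) = 330*(-9) = -2970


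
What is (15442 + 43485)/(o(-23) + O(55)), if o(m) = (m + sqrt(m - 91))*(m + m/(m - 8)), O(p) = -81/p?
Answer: 29147808320455/307224353307 + 1270952267750*I*sqrt(114)/307224353307 ≈ 94.875 + 44.17*I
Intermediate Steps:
o(m) = (m + sqrt(-91 + m))*(m + m/(-8 + m))
(15442 + 43485)/(o(-23) + O(55)) = (15442 + 43485)/(-23*((-23)**2 - 7*(-23) - 7*sqrt(-91 - 23) - 23*sqrt(-91 - 23))/(-8 - 23) - 81/55) = 58927/(-23*(529 + 161 - 7*I*sqrt(114) - 23*I*sqrt(114))/(-31) - 81*1/55) = 58927/(-23*(-1/31)*(529 + 161 - 7*I*sqrt(114) - 23*I*sqrt(114)) - 81/55) = 58927/(-23*(-1/31)*(690 - 30*I*sqrt(114)) - 81/55) = 58927/((15870/31 - 690*I*sqrt(114)/31) - 81/55) = 58927/(870339/1705 - 690*I*sqrt(114)/31)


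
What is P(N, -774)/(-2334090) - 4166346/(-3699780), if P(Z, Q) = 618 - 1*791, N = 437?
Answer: 81043888309/71963495835 ≈ 1.1262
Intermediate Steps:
P(Z, Q) = -173 (P(Z, Q) = 618 - 791 = -173)
P(N, -774)/(-2334090) - 4166346/(-3699780) = -173/(-2334090) - 4166346/(-3699780) = -173*(-1/2334090) - 4166346*(-1/3699780) = 173/2334090 + 694391/616630 = 81043888309/71963495835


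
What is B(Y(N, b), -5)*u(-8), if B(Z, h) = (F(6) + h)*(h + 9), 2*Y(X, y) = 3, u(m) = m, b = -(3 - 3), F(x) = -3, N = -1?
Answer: 256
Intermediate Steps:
b = 0 (b = -1*0 = 0)
Y(X, y) = 3/2 (Y(X, y) = (1/2)*3 = 3/2)
B(Z, h) = (-3 + h)*(9 + h) (B(Z, h) = (-3 + h)*(h + 9) = (-3 + h)*(9 + h))
B(Y(N, b), -5)*u(-8) = (-27 + (-5)**2 + 6*(-5))*(-8) = (-27 + 25 - 30)*(-8) = -32*(-8) = 256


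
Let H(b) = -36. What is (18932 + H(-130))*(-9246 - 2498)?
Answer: -221914624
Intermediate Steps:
(18932 + H(-130))*(-9246 - 2498) = (18932 - 36)*(-9246 - 2498) = 18896*(-11744) = -221914624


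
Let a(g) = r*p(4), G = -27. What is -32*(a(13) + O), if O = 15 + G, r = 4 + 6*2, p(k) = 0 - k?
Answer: 2432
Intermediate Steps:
p(k) = -k
r = 16 (r = 4 + 12 = 16)
a(g) = -64 (a(g) = 16*(-1*4) = 16*(-4) = -64)
O = -12 (O = 15 - 27 = -12)
-32*(a(13) + O) = -32*(-64 - 12) = -32*(-76) = 2432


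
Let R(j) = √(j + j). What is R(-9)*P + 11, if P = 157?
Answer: 11 + 471*I*√2 ≈ 11.0 + 666.09*I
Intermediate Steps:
R(j) = √2*√j (R(j) = √(2*j) = √2*√j)
R(-9)*P + 11 = (√2*√(-9))*157 + 11 = (√2*(3*I))*157 + 11 = (3*I*√2)*157 + 11 = 471*I*√2 + 11 = 11 + 471*I*√2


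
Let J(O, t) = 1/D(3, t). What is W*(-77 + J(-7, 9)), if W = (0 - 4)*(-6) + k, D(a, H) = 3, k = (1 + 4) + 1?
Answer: -2300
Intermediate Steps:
k = 6 (k = 5 + 1 = 6)
J(O, t) = ⅓ (J(O, t) = 1/3 = ⅓)
W = 30 (W = (0 - 4)*(-6) + 6 = -4*(-6) + 6 = 24 + 6 = 30)
W*(-77 + J(-7, 9)) = 30*(-77 + ⅓) = 30*(-230/3) = -2300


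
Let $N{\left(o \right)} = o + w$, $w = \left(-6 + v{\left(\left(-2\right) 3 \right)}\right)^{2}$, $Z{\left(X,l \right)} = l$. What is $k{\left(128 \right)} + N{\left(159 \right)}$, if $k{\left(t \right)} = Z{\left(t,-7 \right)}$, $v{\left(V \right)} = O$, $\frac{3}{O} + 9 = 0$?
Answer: $\frac{1729}{9} \approx 192.11$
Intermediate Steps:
$O = - \frac{1}{3}$ ($O = \frac{3}{-9 + 0} = \frac{3}{-9} = 3 \left(- \frac{1}{9}\right) = - \frac{1}{3} \approx -0.33333$)
$v{\left(V \right)} = - \frac{1}{3}$
$w = \frac{361}{9}$ ($w = \left(-6 - \frac{1}{3}\right)^{2} = \left(- \frac{19}{3}\right)^{2} = \frac{361}{9} \approx 40.111$)
$k{\left(t \right)} = -7$
$N{\left(o \right)} = \frac{361}{9} + o$ ($N{\left(o \right)} = o + \frac{361}{9} = \frac{361}{9} + o$)
$k{\left(128 \right)} + N{\left(159 \right)} = -7 + \left(\frac{361}{9} + 159\right) = -7 + \frac{1792}{9} = \frac{1729}{9}$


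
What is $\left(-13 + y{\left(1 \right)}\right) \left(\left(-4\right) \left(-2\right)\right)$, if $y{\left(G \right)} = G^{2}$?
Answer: $-96$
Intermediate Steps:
$\left(-13 + y{\left(1 \right)}\right) \left(\left(-4\right) \left(-2\right)\right) = \left(-13 + 1^{2}\right) \left(\left(-4\right) \left(-2\right)\right) = \left(-13 + 1\right) 8 = \left(-12\right) 8 = -96$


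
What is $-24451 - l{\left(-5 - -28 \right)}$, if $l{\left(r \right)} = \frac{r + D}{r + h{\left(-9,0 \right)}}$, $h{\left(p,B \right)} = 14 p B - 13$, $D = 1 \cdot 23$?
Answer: $- \frac{122278}{5} \approx -24456.0$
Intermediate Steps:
$D = 23$
$h{\left(p,B \right)} = -13 + 14 B p$ ($h{\left(p,B \right)} = 14 B p - 13 = -13 + 14 B p$)
$l{\left(r \right)} = \frac{23 + r}{-13 + r}$ ($l{\left(r \right)} = \frac{r + 23}{r - \left(13 + 0 \left(-9\right)\right)} = \frac{23 + r}{r + \left(-13 + 0\right)} = \frac{23 + r}{r - 13} = \frac{23 + r}{-13 + r}$)
$-24451 - l{\left(-5 - -28 \right)} = -24451 - \frac{23 - -23}{-13 - -23} = -24451 - \frac{23 + \left(-5 + 28\right)}{-13 + \left(-5 + 28\right)} = -24451 - \frac{23 + 23}{-13 + 23} = -24451 - \frac{1}{10} \cdot 46 = -24451 - \frac{23}{5} = - \frac{122278}{5}$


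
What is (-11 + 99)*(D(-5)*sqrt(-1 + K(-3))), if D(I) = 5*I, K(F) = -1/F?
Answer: -2200*I*sqrt(6)/3 ≈ -1796.3*I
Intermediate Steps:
(-11 + 99)*(D(-5)*sqrt(-1 + K(-3))) = (-11 + 99)*((5*(-5))*sqrt(-1 - 1/(-3))) = 88*(-25*sqrt(-1 - 1*(-1/3))) = 88*(-25*sqrt(-1 + 1/3)) = 88*(-25*I*sqrt(6)/3) = -2200*I*sqrt(6)/3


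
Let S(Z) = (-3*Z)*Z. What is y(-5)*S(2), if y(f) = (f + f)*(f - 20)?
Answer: -3000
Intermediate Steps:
y(f) = 2*f*(-20 + f) (y(f) = (2*f)*(-20 + f) = 2*f*(-20 + f))
S(Z) = -3*Z**2
y(-5)*S(2) = (2*(-5)*(-20 - 5))*(-3*2**2) = (2*(-5)*(-25))*(-3*4) = 250*(-12) = -3000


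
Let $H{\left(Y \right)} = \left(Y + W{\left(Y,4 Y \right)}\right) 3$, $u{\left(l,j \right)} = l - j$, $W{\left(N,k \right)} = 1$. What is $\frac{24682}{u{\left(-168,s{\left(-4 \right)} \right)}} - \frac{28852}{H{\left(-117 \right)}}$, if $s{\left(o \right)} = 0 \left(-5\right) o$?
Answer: $- \frac{7425}{116} \approx -64.009$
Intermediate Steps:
$s{\left(o \right)} = 0$ ($s{\left(o \right)} = 0 o = 0$)
$H{\left(Y \right)} = 3 + 3 Y$ ($H{\left(Y \right)} = \left(Y + 1\right) 3 = \left(1 + Y\right) 3 = 3 + 3 Y$)
$\frac{24682}{u{\left(-168,s{\left(-4 \right)} \right)}} - \frac{28852}{H{\left(-117 \right)}} = \frac{24682}{-168 - 0} - \frac{28852}{3 + 3 \left(-117\right)} = \frac{24682}{-168 + 0} - \frac{28852}{3 - 351} = \frac{24682}{-168} - \frac{28852}{-348} = 24682 \left(- \frac{1}{168}\right) - - \frac{7213}{87} = - \frac{1763}{12} + \frac{7213}{87} = - \frac{7425}{116}$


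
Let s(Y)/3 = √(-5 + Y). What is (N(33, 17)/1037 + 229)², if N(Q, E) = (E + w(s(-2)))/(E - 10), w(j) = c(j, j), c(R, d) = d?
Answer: 2763334379521/52693081 + 34512*I*√7/182329 ≈ 52442.0 + 0.5008*I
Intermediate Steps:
s(Y) = 3*√(-5 + Y)
w(j) = j
N(Q, E) = (E + 3*I*√7)/(-10 + E) (N(Q, E) = (E + 3*√(-5 - 2))/(E - 10) = (E + 3*√(-7))/(-10 + E) = (E + 3*(I*√7))/(-10 + E) = (E + 3*I*√7)/(-10 + E))
(N(33, 17)/1037 + 229)² = (((17 + 3*I*√7)/(-10 + 17))/1037 + 229)² = (((17 + 3*I*√7)/7)*(1/1037) + 229)² = ((17/7 + 3*I*√7/7)*(1/1037) + 229)² = ((1/427 + 3*I*√7/7259) + 229)² = (97784/427 + 3*I*√7/7259)²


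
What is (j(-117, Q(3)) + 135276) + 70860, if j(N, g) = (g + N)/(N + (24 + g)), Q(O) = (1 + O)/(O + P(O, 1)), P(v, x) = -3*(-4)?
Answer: 286736927/1391 ≈ 2.0614e+5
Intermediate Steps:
P(v, x) = 12
Q(O) = (1 + O)/(12 + O) (Q(O) = (1 + O)/(O + 12) = (1 + O)/(12 + O))
j(N, g) = (N + g)/(24 + N + g)
(j(-117, Q(3)) + 135276) + 70860 = ((-117 + (1 + 3)/(12 + 3))/(24 - 117 + (1 + 3)/(12 + 3)) + 135276) + 70860 = ((-117 + 4/15)/(24 - 117 + 4/15) + 135276) + 70860 = (-1751/15/(-1391/15) + 135276) + 70860 = (-15/1391*(-1751/15) + 135276) + 70860 = (1751/1391 + 135276) + 70860 = 188170667/1391 + 70860 = 286736927/1391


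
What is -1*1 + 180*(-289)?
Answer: -52021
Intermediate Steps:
-1*1 + 180*(-289) = -1 - 52020 = -52021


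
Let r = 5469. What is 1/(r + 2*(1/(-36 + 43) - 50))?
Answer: 7/37585 ≈ 0.00018624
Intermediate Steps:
1/(r + 2*(1/(-36 + 43) - 50)) = 1/(5469 + 2*(1/(-36 + 43) - 50)) = 1/(5469 + 2*(1/7 - 50)) = 1/(5469 + 2*(⅐ - 50)) = 1/(5469 + 2*(-349/7)) = 1/(5469 - 698/7) = 1/(37585/7) = 7/37585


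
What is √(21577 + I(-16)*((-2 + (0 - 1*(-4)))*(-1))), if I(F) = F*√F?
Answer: √(21577 + 128*I) ≈ 146.89 + 0.4357*I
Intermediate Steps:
I(F) = F^(3/2)
√(21577 + I(-16)*((-2 + (0 - 1*(-4)))*(-1))) = √(21577 + (-16)^(3/2)*((-2 + (0 - 1*(-4)))*(-1))) = √(21577 + (-64*I)*((-2 + (0 + 4))*(-1))) = √(21577 + (-64*I)*((-2 + 4)*(-1))) = √(21577 + (-64*I)*(2*(-1))) = √(21577 - 64*I*(-2)) = √(21577 + 128*I)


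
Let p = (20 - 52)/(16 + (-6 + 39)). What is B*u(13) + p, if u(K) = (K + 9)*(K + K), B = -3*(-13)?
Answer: 1093060/49 ≈ 22307.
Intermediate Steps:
B = 39
p = -32/49 (p = -32/(16 + 33) = -32/49 ≈ -0.65306)
u(K) = 2*K*(9 + K) (u(K) = (9 + K)*(2*K) = 2*K*(9 + K))
B*u(13) + p = 39*(2*13*(9 + 13)) - 32/49 = 39*(2*13*22) - 32/49 = 39*572 - 32/49 = 22308 - 32/49 = 1093060/49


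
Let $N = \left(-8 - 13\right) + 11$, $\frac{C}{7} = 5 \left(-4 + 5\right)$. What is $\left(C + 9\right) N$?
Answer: $-440$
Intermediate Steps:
$C = 35$ ($C = 7 \cdot 5 \left(-4 + 5\right) = 7 \cdot 5 \cdot 1 = 7 \cdot 5 = 35$)
$N = -10$ ($N = -21 + 11 = -10$)
$\left(C + 9\right) N = \left(35 + 9\right) \left(-10\right) = 44 \left(-10\right) = -440$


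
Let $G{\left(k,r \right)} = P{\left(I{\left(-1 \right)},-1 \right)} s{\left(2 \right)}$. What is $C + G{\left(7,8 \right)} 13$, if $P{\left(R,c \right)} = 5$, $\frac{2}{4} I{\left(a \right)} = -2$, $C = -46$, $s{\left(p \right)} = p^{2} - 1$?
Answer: $149$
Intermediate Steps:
$s{\left(p \right)} = -1 + p^{2}$ ($s{\left(p \right)} = p^{2} - 1 = -1 + p^{2}$)
$I{\left(a \right)} = -4$ ($I{\left(a \right)} = 2 \left(-2\right) = -4$)
$G{\left(k,r \right)} = 15$ ($G{\left(k,r \right)} = 5 \left(-1 + 2^{2}\right) = 5 \left(-1 + 4\right) = 5 \cdot 3 = 15$)
$C + G{\left(7,8 \right)} 13 = -46 + 15 \cdot 13 = -46 + 195 = 149$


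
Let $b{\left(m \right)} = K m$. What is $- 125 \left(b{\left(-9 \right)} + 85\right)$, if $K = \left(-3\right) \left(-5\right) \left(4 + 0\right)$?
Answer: $56875$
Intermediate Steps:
$K = 60$ ($K = 15 \cdot 4 = 60$)
$b{\left(m \right)} = 60 m$
$- 125 \left(b{\left(-9 \right)} + 85\right) = - 125 \left(60 \left(-9\right) + 85\right) = - 125 \left(-540 + 85\right) = \left(-125\right) \left(-455\right) = 56875$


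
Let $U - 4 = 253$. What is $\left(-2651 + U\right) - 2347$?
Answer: $-4741$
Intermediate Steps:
$U = 257$ ($U = 4 + 253 = 257$)
$\left(-2651 + U\right) - 2347 = \left(-2651 + 257\right) - 2347 = -2394 - 2347 = -4741$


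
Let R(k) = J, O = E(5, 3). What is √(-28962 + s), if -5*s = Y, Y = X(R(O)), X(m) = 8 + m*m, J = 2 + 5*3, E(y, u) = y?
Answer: 3*I*√80615/5 ≈ 170.36*I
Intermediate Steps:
J = 17 (J = 2 + 15 = 17)
O = 5
R(k) = 17
X(m) = 8 + m²
Y = 297 (Y = 8 + 17² = 8 + 289 = 297)
s = -297/5 (s = -⅕*297 = -297/5 ≈ -59.400)
√(-28962 + s) = √(-28962 - 297/5) = √(-145107/5) = 3*I*√80615/5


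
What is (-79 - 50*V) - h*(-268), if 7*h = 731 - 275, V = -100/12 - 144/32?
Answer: 378440/21 ≈ 18021.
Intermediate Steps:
V = -77/6 (V = -100*1/12 - 144*1/32 = -25/3 - 9/2 = -77/6 ≈ -12.833)
h = 456/7 (h = (731 - 275)/7 = (⅐)*456 = 456/7 ≈ 65.143)
(-79 - 50*V) - h*(-268) = (-79 - 50*(-77/6)) - 456*(-268)/7 = (-79 + 1925/3) - 1*(-122208/7) = 1688/3 + 122208/7 = 378440/21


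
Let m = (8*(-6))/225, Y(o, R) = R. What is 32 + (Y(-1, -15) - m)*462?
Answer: -169986/25 ≈ -6799.4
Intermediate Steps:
m = -16/75 (m = -48*1/225 = -16/75 ≈ -0.21333)
32 + (Y(-1, -15) - m)*462 = 32 + (-15 - 1*(-16/75))*462 = 32 + (-15 + 16/75)*462 = 32 - 1109/75*462 = 32 - 170786/25 = -169986/25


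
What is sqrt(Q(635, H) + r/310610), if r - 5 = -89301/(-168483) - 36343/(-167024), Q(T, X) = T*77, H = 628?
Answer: sqrt(25941958491130852316439928861916690)/728398687776760 ≈ 221.12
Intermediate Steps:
Q(T, X) = 77*T
r = 53914036951/9380234864 (r = 5 + (-89301/(-168483) - 36343/(-167024)) = 5 + (-89301*(-1/168483) - 36343*(-1/167024)) = 5 + (29767/56161 + 36343/167024) = 5 + 7012862631/9380234864 = 53914036951/9380234864 ≈ 5.7476)
sqrt(Q(635, H) + r/310610) = sqrt(77*635 + (53914036951/9380234864)/310610) = sqrt(48895 + (53914036951/9380234864)*(1/310610)) = sqrt(48895 + 53914036951/2913594751107040) = sqrt(142460215409292757751/2913594751107040) = sqrt(25941958491130852316439928861916690)/728398687776760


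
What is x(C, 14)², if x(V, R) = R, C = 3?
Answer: 196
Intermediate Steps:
x(C, 14)² = 14² = 196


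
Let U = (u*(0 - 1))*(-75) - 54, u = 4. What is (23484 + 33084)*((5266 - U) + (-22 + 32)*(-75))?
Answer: 241545360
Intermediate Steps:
U = 246 (U = (4*(0 - 1))*(-75) - 54 = (4*(-1))*(-75) - 54 = -4*(-75) - 54 = 300 - 54 = 246)
(23484 + 33084)*((5266 - U) + (-22 + 32)*(-75)) = (23484 + 33084)*((5266 - 1*246) + (-22 + 32)*(-75)) = 56568*((5266 - 246) + 10*(-75)) = 56568*(5020 - 750) = 56568*4270 = 241545360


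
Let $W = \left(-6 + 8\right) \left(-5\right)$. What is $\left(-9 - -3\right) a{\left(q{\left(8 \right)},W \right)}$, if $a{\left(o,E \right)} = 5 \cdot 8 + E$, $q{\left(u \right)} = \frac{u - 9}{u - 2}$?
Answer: $-180$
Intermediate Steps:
$q{\left(u \right)} = \frac{-9 + u}{-2 + u}$
$W = -10$ ($W = 2 \left(-5\right) = -10$)
$a{\left(o,E \right)} = 40 + E$
$\left(-9 - -3\right) a{\left(q{\left(8 \right)},W \right)} = \left(-9 - -3\right) \left(40 - 10\right) = \left(-9 + 3\right) 30 = \left(-6\right) 30 = -180$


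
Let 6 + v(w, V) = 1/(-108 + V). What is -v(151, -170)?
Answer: 1669/278 ≈ 6.0036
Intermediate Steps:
v(w, V) = -6 + 1/(-108 + V)
-v(151, -170) = -(649 - 6*(-170))/(-108 - 170) = -(649 + 1020)/(-278) = -(-1)*1669/278 = -1*(-1669/278) = 1669/278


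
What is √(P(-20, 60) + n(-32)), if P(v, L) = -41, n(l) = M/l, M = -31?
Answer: I*√2562/8 ≈ 6.327*I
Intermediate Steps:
n(l) = -31/l
√(P(-20, 60) + n(-32)) = √(-41 - 31/(-32)) = √(-41 - 31*(-1/32)) = √(-41 + 31/32) = √(-1281/32) = I*√2562/8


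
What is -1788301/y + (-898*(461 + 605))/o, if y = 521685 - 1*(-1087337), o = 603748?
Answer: -654987106011/242860953614 ≈ -2.6970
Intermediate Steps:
y = 1609022 (y = 521685 + 1087337 = 1609022)
-1788301/y + (-898*(461 + 605))/o = -1788301/1609022 - 898*(461 + 605)/603748 = -1788301*1/1609022 - 898*1066*(1/603748) = -1788301/1609022 - 957268*1/603748 = -1788301/1609022 - 239317/150937 = -654987106011/242860953614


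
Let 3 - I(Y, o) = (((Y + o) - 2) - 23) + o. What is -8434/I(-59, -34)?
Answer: -8434/155 ≈ -54.413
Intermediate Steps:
I(Y, o) = 28 - Y - 2*o (I(Y, o) = 3 - ((((Y + o) - 2) - 23) + o) = 3 - (((-2 + Y + o) - 23) + o) = 3 - ((-25 + Y + o) + o) = 3 - (-25 + Y + 2*o) = 3 + (25 - Y - 2*o) = 28 - Y - 2*o)
-8434/I(-59, -34) = -8434/(28 - 1*(-59) - 2*(-34)) = -8434/(28 + 59 + 68) = -8434/155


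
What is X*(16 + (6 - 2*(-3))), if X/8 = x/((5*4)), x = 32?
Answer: 1792/5 ≈ 358.40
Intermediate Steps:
X = 64/5 (X = 8*(32/((5*4))) = 8*(32/20) = 8*(32*(1/20)) = 8*(8/5) = 64/5 ≈ 12.800)
X*(16 + (6 - 2*(-3))) = 64*(16 + (6 - 2*(-3)))/5 = 64*(16 + (6 + 6))/5 = 64*(16 + 12)/5 = (64/5)*28 = 1792/5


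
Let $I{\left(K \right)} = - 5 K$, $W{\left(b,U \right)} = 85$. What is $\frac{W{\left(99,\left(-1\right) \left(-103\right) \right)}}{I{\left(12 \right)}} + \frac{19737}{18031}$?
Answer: $- \frac{69683}{216372} \approx -0.32205$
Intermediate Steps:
$\frac{W{\left(99,\left(-1\right) \left(-103\right) \right)}}{I{\left(12 \right)}} + \frac{19737}{18031} = \frac{85}{\left(-5\right) 12} + \frac{19737}{18031} = \frac{85}{-60} + 19737 \cdot \frac{1}{18031} = 85 \left(- \frac{1}{60}\right) + \frac{19737}{18031} = - \frac{17}{12} + \frac{19737}{18031} = - \frac{69683}{216372}$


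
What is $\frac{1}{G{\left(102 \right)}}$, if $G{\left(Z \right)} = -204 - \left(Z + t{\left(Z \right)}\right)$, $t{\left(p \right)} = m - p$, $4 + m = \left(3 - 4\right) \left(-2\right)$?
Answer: $- \frac{1}{202} \approx -0.0049505$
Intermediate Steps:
$m = -2$ ($m = -4 + \left(3 - 4\right) \left(-2\right) = -4 - -2 = -4 + 2 = -2$)
$t{\left(p \right)} = -2 - p$
$G{\left(Z \right)} = -202$ ($G{\left(Z \right)} = -204 - \left(Z - \left(2 + Z\right)\right) = -204 - -2 = -204 + 2 = -202$)
$\frac{1}{G{\left(102 \right)}} = \frac{1}{-202} = - \frac{1}{202}$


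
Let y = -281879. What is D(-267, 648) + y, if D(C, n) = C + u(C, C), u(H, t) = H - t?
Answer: -282146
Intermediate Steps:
D(C, n) = C (D(C, n) = C + (C - C) = C + 0 = C)
D(-267, 648) + y = -267 - 281879 = -282146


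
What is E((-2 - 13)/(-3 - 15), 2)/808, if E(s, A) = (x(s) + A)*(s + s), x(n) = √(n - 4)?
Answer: 5/1212 + 5*I*√114/14544 ≈ 0.0041254 + 0.0036706*I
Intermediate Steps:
x(n) = √(-4 + n)
E(s, A) = 2*s*(A + √(-4 + s)) (E(s, A) = (√(-4 + s) + A)*(s + s) = (A + √(-4 + s))*(2*s) = 2*s*(A + √(-4 + s)))
E((-2 - 13)/(-3 - 15), 2)/808 = (2*((-2 - 13)/(-3 - 15))*(2 + √(-4 + (-2 - 13)/(-3 - 15))))/808 = (2*(-15/(-18))*(2 + √(-4 - 15/(-18))))*(1/808) = (2*(-15*(-1/18))*(2 + √(-4 - 15*(-1/18))))*(1/808) = (2*(⅚)*(2 + √(-4 + ⅚)))*(1/808) = (2*(⅚)*(2 + √(-19/6)))*(1/808) = (2*(⅚)*(2 + I*√114/6))*(1/808) = (10/3 + 5*I*√114/18)*(1/808) = 5/1212 + 5*I*√114/14544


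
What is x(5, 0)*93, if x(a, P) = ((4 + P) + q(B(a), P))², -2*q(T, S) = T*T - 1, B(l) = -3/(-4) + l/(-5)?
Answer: 1901757/1024 ≈ 1857.2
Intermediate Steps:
B(l) = ¾ - l/5 (B(l) = -3*(-¼) + l*(-⅕) = ¾ - l/5)
q(T, S) = ½ - T²/2 (q(T, S) = -(T*T - 1)/2 = -(T² - 1)/2 = -(-1 + T²)/2 = ½ - T²/2)
x(a, P) = (9/2 + P - (¾ - a/5)²/2)² (x(a, P) = ((4 + P) + (½ - (¾ - a/5)²/2))² = (9/2 + P - (¾ - a/5)²/2)²)
x(5, 0)*93 = ((3600 - (-15 + 4*5)² + 800*0)²/640000)*93 = ((3600 - (-15 + 20)² + 0)²/640000)*93 = ((3600 - 1*5² + 0)²/640000)*93 = ((3600 - 1*25 + 0)²/640000)*93 = ((3600 - 25 + 0)²/640000)*93 = ((1/640000)*3575²)*93 = ((1/640000)*12780625)*93 = (20449/1024)*93 = 1901757/1024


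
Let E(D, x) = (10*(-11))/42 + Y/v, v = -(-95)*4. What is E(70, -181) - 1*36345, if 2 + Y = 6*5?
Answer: -72513353/1995 ≈ -36348.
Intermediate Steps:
Y = 28 (Y = -2 + 6*5 = -2 + 30 = 28)
v = 380 (v = -19*(-20) = 380)
E(D, x) = -5078/1995 (E(D, x) = (10*(-11))/42 + 28/380 = -110*1/42 + 28*(1/380) = -55/21 + 7/95 = -5078/1995)
E(70, -181) - 1*36345 = -5078/1995 - 1*36345 = -5078/1995 - 36345 = -72513353/1995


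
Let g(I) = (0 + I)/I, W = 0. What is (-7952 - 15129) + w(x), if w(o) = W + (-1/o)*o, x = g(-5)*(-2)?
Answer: -23082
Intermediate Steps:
g(I) = 1 (g(I) = I/I = 1)
x = -2 (x = 1*(-2) = -2)
w(o) = -1 (w(o) = 0 + (-1/o)*o = 0 - 1 = -1)
(-7952 - 15129) + w(x) = (-7952 - 15129) - 1 = -23081 - 1 = -23082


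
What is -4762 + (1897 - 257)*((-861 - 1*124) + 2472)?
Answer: 2433918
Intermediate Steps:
-4762 + (1897 - 257)*((-861 - 1*124) + 2472) = -4762 + 1640*((-861 - 124) + 2472) = -4762 + 1640*(-985 + 2472) = -4762 + 1640*1487 = -4762 + 2438680 = 2433918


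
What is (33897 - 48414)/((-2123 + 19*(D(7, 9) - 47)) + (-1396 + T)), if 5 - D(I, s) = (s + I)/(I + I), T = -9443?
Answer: 101619/96472 ≈ 1.0534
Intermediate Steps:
D(I, s) = 5 - (I + s)/(2*I) (D(I, s) = 5 - (s + I)/(I + I) = 5 - (I + s)/(2*I))
(33897 - 48414)/((-2123 + 19*(D(7, 9) - 47)) + (-1396 + T)) = (33897 - 48414)/((-2123 + 19*((1/2)*(-1*9 + 9*7)/7 - 47)) + (-1396 - 9443)) = -14517/((-2123 + 19*((1/2)*(1/7)*(-9 + 63) - 47)) - 10839) = -14517/((-2123 + 19*((1/2)*(1/7)*54 - 47)) - 10839) = -14517/((-2123 + 19*(27/7 - 47)) - 10839) = -14517/((-2123 + 19*(-302/7)) - 10839) = -14517/((-2123 - 5738/7) - 10839) = -14517/(-20599/7 - 10839) = -14517/(-96472/7) = -14517*(-7/96472) = 101619/96472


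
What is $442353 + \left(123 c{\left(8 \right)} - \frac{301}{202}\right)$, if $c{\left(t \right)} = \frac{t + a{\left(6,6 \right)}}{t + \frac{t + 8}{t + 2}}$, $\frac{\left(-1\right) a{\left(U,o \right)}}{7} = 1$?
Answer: $\frac{714860745}{1616} \approx 4.4236 \cdot 10^{5}$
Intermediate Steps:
$a{\left(U,o \right)} = -7$ ($a{\left(U,o \right)} = \left(-7\right) 1 = -7$)
$c{\left(t \right)} = \frac{-7 + t}{t + \frac{8 + t}{2 + t}}$ ($c{\left(t \right)} = \frac{t - 7}{t + \frac{t + 8}{t + 2}} = \frac{-7 + t}{t + \frac{8 + t}{2 + t}}$)
$442353 + \left(123 c{\left(8 \right)} - \frac{301}{202}\right) = 442353 - \left(\frac{301}{202} - \frac{123 \left(-14 + 8^{2} - 40\right)}{8 + 8^{2} + 3 \cdot 8}\right) = 442353 - \left(\frac{301}{202} - \frac{123 \left(-14 + 64 - 40\right)}{8 + 64 + 24}\right) = 442353 + \left(123 \cdot \frac{1}{96} \cdot 10 - \frac{301}{202}\right) = 442353 - \left(\frac{301}{202} - 123 \cdot \frac{1}{96} \cdot 10\right) = 442353 + \left(123 \cdot \frac{5}{48} - \frac{301}{202}\right) = 442353 + \left(\frac{205}{16} - \frac{301}{202}\right) = 442353 + \frac{18297}{1616} = \frac{714860745}{1616}$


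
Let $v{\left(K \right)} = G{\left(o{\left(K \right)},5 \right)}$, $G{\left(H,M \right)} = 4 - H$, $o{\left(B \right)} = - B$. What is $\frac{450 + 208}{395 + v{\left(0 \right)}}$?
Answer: $\frac{94}{57} \approx 1.6491$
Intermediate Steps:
$v{\left(K \right)} = 4 + K$ ($v{\left(K \right)} = 4 - - K = 4 + K$)
$\frac{450 + 208}{395 + v{\left(0 \right)}} = \frac{450 + 208}{395 + \left(4 + 0\right)} = \frac{658}{395 + 4} = \frac{658}{399} = 658 \cdot \frac{1}{399} = \frac{94}{57}$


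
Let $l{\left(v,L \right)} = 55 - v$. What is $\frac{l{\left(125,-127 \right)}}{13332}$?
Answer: $- \frac{35}{6666} \approx -0.0052505$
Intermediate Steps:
$\frac{l{\left(125,-127 \right)}}{13332} = \frac{55 - 125}{13332} = \left(55 - 125\right) \frac{1}{13332} = \left(-70\right) \frac{1}{13332} = - \frac{35}{6666}$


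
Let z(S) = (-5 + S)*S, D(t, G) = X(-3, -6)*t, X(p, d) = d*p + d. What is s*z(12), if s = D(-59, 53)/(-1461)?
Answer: 19824/487 ≈ 40.706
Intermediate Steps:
X(p, d) = d + d*p
D(t, G) = 12*t (D(t, G) = (-6*(1 - 3))*t = (-6*(-2))*t = 12*t)
z(S) = S*(-5 + S)
s = 236/487 (s = (12*(-59))/(-1461) = -708*(-1/1461) = 236/487 ≈ 0.48460)
s*z(12) = 236*(12*(-5 + 12))/487 = 236*(12*7)/487 = (236/487)*84 = 19824/487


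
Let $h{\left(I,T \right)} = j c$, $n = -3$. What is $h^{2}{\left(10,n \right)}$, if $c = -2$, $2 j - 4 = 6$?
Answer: $100$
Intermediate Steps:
$j = 5$ ($j = 2 + \frac{1}{2} \cdot 6 = 2 + 3 = 5$)
$h{\left(I,T \right)} = -10$ ($h{\left(I,T \right)} = 5 \left(-2\right) = -10$)
$h^{2}{\left(10,n \right)} = \left(-10\right)^{2} = 100$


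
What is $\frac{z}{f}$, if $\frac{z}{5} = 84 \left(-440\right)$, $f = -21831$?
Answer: $\frac{61600}{7277} \approx 8.465$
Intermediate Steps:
$z = -184800$ ($z = 5 \cdot 84 \left(-440\right) = 5 \left(-36960\right) = -184800$)
$\frac{z}{f} = - \frac{184800}{-21831} = \left(-184800\right) \left(- \frac{1}{21831}\right) = \frac{61600}{7277}$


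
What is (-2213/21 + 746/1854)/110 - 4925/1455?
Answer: -150219016/34618815 ≈ -4.3392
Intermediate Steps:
(-2213/21 + 746/1854)/110 - 4925/1455 = (-2213*1/21 + 746*(1/1854))*(1/110) - 4925*1/1455 = (-2213/21 + 373/927)*(1/110) - 985/291 = -681206/6489*1/110 - 985/291 = -340603/356895 - 985/291 = -150219016/34618815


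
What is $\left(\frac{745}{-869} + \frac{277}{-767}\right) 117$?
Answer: $- \frac{7309152}{51271} \approx -142.56$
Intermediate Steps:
$\left(\frac{745}{-869} + \frac{277}{-767}\right) 117 = \left(745 \left(- \frac{1}{869}\right) + 277 \left(- \frac{1}{767}\right)\right) 117 = \left(- \frac{745}{869} - \frac{277}{767}\right) 117 = \left(- \frac{812128}{666523}\right) 117 = - \frac{7309152}{51271}$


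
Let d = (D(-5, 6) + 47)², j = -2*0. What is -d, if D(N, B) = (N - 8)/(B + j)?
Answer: -72361/36 ≈ -2010.0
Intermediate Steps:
j = 0
D(N, B) = (-8 + N)/B (D(N, B) = (N - 8)/(B + 0) = (-8 + N)/B)
d = 72361/36 (d = ((-8 - 5)/6 + 47)² = ((⅙)*(-13) + 47)² = (-13/6 + 47)² = (269/6)² = 72361/36 ≈ 2010.0)
-d = -1*72361/36 = -72361/36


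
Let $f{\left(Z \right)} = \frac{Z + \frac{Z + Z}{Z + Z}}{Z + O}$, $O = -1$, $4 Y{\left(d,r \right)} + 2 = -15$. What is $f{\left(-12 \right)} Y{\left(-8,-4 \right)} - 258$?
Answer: $- \frac{13603}{52} \approx -261.6$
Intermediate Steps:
$Y{\left(d,r \right)} = - \frac{17}{4}$ ($Y{\left(d,r \right)} = - \frac{1}{2} + \frac{1}{4} \left(-15\right) = - \frac{1}{2} - \frac{15}{4} = - \frac{17}{4}$)
$f{\left(Z \right)} = \frac{1 + Z}{-1 + Z}$ ($f{\left(Z \right)} = \frac{Z + \frac{Z + Z}{Z + Z}}{Z - 1} = \frac{Z + \frac{2 Z}{2 Z}}{-1 + Z} = \frac{Z + 2 Z \frac{1}{2 Z}}{-1 + Z} = \frac{Z + 1}{-1 + Z} = \frac{1 + Z}{-1 + Z}$)
$f{\left(-12 \right)} Y{\left(-8,-4 \right)} - 258 = \frac{1 - 12}{-1 - 12} \left(- \frac{17}{4}\right) - 258 = \frac{1}{-13} \left(-11\right) \left(- \frac{17}{4}\right) - 258 = \left(- \frac{1}{13}\right) \left(-11\right) \left(- \frac{17}{4}\right) - 258 = \frac{11}{13} \left(- \frac{17}{4}\right) - 258 = - \frac{187}{52} - 258 = - \frac{13603}{52}$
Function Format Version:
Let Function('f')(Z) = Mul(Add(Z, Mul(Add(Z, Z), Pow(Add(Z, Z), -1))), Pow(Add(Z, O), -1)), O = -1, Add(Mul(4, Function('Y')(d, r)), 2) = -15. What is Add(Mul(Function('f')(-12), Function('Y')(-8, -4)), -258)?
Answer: Rational(-13603, 52) ≈ -261.60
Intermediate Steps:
Function('Y')(d, r) = Rational(-17, 4) (Function('Y')(d, r) = Add(Rational(-1, 2), Mul(Rational(1, 4), -15)) = Add(Rational(-1, 2), Rational(-15, 4)) = Rational(-17, 4))
Function('f')(Z) = Mul(Pow(Add(-1, Z), -1), Add(1, Z)) (Function('f')(Z) = Mul(Add(Z, Mul(Add(Z, Z), Pow(Add(Z, Z), -1))), Pow(Add(Z, -1), -1)) = Mul(Add(Z, Mul(Mul(2, Z), Pow(Mul(2, Z), -1))), Pow(Add(-1, Z), -1)) = Mul(Add(Z, Mul(Mul(2, Z), Mul(Rational(1, 2), Pow(Z, -1)))), Pow(Add(-1, Z), -1)) = Mul(Add(Z, 1), Pow(Add(-1, Z), -1)) = Mul(Add(1, Z), Pow(Add(-1, Z), -1)) = Mul(Pow(Add(-1, Z), -1), Add(1, Z)))
Add(Mul(Function('f')(-12), Function('Y')(-8, -4)), -258) = Add(Mul(Mul(Pow(Add(-1, -12), -1), Add(1, -12)), Rational(-17, 4)), -258) = Add(Mul(Mul(Pow(-13, -1), -11), Rational(-17, 4)), -258) = Add(Mul(Mul(Rational(-1, 13), -11), Rational(-17, 4)), -258) = Add(Mul(Rational(11, 13), Rational(-17, 4)), -258) = Add(Rational(-187, 52), -258) = Rational(-13603, 52)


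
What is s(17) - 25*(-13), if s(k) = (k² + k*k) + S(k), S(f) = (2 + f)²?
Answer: 1264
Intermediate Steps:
s(k) = (2 + k)² + 2*k² (s(k) = (k² + k*k) + (2 + k)² = (k² + k²) + (2 + k)² = 2*k² + (2 + k)² = (2 + k)² + 2*k²)
s(17) - 25*(-13) = ((2 + 17)² + 2*17²) - 25*(-13) = (19² + 2*289) - 1*(-325) = (361 + 578) + 325 = 939 + 325 = 1264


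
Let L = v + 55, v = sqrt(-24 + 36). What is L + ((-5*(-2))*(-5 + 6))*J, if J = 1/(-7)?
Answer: 375/7 + 2*sqrt(3) ≈ 57.036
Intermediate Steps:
v = 2*sqrt(3) (v = sqrt(12) = 2*sqrt(3) ≈ 3.4641)
L = 55 + 2*sqrt(3) (L = 2*sqrt(3) + 55 = 55 + 2*sqrt(3) ≈ 58.464)
J = -1/7 ≈ -0.14286
L + ((-5*(-2))*(-5 + 6))*J = (55 + 2*sqrt(3)) + ((-5*(-2))*(-5 + 6))*(-1/7) = (55 + 2*sqrt(3)) + (10*1)*(-1/7) = (55 + 2*sqrt(3)) + 10*(-1/7) = (55 + 2*sqrt(3)) - 10/7 = 375/7 + 2*sqrt(3)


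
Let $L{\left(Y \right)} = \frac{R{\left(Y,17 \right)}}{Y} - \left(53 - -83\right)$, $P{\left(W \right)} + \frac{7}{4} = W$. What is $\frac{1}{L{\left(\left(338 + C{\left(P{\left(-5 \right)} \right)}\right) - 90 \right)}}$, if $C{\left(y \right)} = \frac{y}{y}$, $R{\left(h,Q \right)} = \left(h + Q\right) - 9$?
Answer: $- \frac{249}{33607} \approx -0.0074092$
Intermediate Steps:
$R{\left(h,Q \right)} = -9 + Q + h$ ($R{\left(h,Q \right)} = \left(Q + h\right) - 9 = -9 + Q + h$)
$P{\left(W \right)} = - \frac{7}{4} + W$
$C{\left(y \right)} = 1$
$L{\left(Y \right)} = -136 + \frac{8 + Y}{Y}$ ($L{\left(Y \right)} = \frac{-9 + 17 + Y}{Y} - \left(53 - -83\right) = \frac{8 + Y}{Y} - \left(53 + 83\right) = \frac{8 + Y}{Y} - 136 = -136 + \frac{8 + Y}{Y}$)
$\frac{1}{L{\left(\left(338 + C{\left(P{\left(-5 \right)} \right)}\right) - 90 \right)}} = \frac{1}{-135 + \frac{8}{\left(338 + 1\right) - 90}} = \frac{1}{-135 + \frac{8}{339 + \left(-102 + 12\right)}} = \frac{1}{-135 + \frac{8}{339 - 90}} = \frac{1}{-135 + \frac{8}{249}} = \frac{1}{- \frac{33607}{249}} = - \frac{249}{33607}$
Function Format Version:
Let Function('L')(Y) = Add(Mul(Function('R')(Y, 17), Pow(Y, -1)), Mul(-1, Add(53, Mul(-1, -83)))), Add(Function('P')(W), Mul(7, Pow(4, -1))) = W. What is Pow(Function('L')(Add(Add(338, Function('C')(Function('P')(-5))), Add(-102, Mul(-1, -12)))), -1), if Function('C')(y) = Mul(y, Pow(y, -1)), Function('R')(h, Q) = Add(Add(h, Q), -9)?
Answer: Rational(-249, 33607) ≈ -0.0074092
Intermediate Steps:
Function('R')(h, Q) = Add(-9, Q, h) (Function('R')(h, Q) = Add(Add(Q, h), -9) = Add(-9, Q, h))
Function('P')(W) = Add(Rational(-7, 4), W)
Function('C')(y) = 1
Function('L')(Y) = Add(-136, Mul(Pow(Y, -1), Add(8, Y))) (Function('L')(Y) = Add(Mul(Add(-9, 17, Y), Pow(Y, -1)), Mul(-1, Add(53, Mul(-1, -83)))) = Add(Mul(Add(8, Y), Pow(Y, -1)), Mul(-1, Add(53, 83))) = Add(Mul(Pow(Y, -1), Add(8, Y)), Mul(-1, 136)) = Add(Mul(Pow(Y, -1), Add(8, Y)), -136) = Add(-136, Mul(Pow(Y, -1), Add(8, Y))))
Pow(Function('L')(Add(Add(338, Function('C')(Function('P')(-5))), Add(-102, Mul(-1, -12)))), -1) = Pow(Add(-135, Mul(8, Pow(Add(Add(338, 1), Add(-102, Mul(-1, -12))), -1))), -1) = Pow(Add(-135, Mul(8, Pow(Add(339, Add(-102, 12)), -1))), -1) = Pow(Add(-135, Mul(8, Pow(Add(339, -90), -1))), -1) = Pow(Add(-135, Mul(8, Pow(249, -1))), -1) = Pow(Add(-135, Mul(8, Rational(1, 249))), -1) = Pow(Add(-135, Rational(8, 249)), -1) = Pow(Rational(-33607, 249), -1) = Rational(-249, 33607)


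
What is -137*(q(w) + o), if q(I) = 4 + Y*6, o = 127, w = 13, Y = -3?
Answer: -15481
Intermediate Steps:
q(I) = -14 (q(I) = 4 - 3*6 = 4 - 18 = -14)
-137*(q(w) + o) = -137*(-14 + 127) = -137*113 = -15481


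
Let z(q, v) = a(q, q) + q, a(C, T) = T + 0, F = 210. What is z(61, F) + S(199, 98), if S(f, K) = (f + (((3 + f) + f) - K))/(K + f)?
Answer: 36736/297 ≈ 123.69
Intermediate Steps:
a(C, T) = T
z(q, v) = 2*q (z(q, v) = q + q = 2*q)
S(f, K) = (3 - K + 3*f)/(K + f) (S(f, K) = (f + ((3 + 2*f) - K))/(K + f) = (f + (3 - K + 2*f))/(K + f) = (3 - K + 3*f)/(K + f))
z(61, F) + S(199, 98) = 2*61 + (3 - 1*98 + 3*199)/(98 + 199) = 122 + (3 - 98 + 597)/297 = 122 + (1/297)*502 = 122 + 502/297 = 36736/297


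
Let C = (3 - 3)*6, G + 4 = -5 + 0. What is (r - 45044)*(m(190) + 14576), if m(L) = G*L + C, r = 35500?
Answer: -122793104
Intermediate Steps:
G = -9 (G = -4 + (-5 + 0) = -4 - 5 = -9)
C = 0 (C = 0*6 = 0)
m(L) = -9*L (m(L) = -9*L + 0 = -9*L)
(r - 45044)*(m(190) + 14576) = (35500 - 45044)*(-9*190 + 14576) = -9544*(-1710 + 14576) = -9544*12866 = -122793104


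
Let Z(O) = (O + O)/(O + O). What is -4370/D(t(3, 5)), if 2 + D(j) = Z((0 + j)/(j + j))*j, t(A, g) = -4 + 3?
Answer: 4370/3 ≈ 1456.7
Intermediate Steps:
Z(O) = 1 (Z(O) = (2*O)/((2*O)) = (2*O)*(1/(2*O)) = 1)
t(A, g) = -1
D(j) = -2 + j (D(j) = -2 + 1*j = -2 + j)
-4370/D(t(3, 5)) = -4370/(-2 - 1) = -4370/(-3) = -4370*(-⅓) = 4370/3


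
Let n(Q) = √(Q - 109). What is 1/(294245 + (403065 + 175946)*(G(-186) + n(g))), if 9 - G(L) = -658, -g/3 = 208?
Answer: 386494582/149623802905397417 - 579011*I*√733/149623802905397417 ≈ 2.5831e-9 - 1.0477e-10*I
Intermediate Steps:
g = -624 (g = -3*208 = -624)
G(L) = 667 (G(L) = 9 - 1*(-658) = 9 + 658 = 667)
n(Q) = √(-109 + Q)
1/(294245 + (403065 + 175946)*(G(-186) + n(g))) = 1/(294245 + (403065 + 175946)*(667 + √(-109 - 624))) = 1/(294245 + 579011*(667 + √(-733))) = 1/(294245 + 579011*(667 + I*√733)) = 1/(294245 + (386200337 + 579011*I*√733)) = 1/(386494582 + 579011*I*√733)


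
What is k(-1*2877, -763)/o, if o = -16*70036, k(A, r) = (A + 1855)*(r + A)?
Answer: -232505/70036 ≈ -3.3198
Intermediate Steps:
k(A, r) = (1855 + A)*(A + r)
o = -1120576
k(-1*2877, -763)/o = ((-1*2877)² + 1855*(-1*2877) + 1855*(-763) - 1*2877*(-763))/(-1120576) = ((-2877)² + 1855*(-2877) - 1415365 - 2877*(-763))*(-1/1120576) = (8277129 - 5336835 - 1415365 + 2195151)*(-1/1120576) = 3720080*(-1/1120576) = -232505/70036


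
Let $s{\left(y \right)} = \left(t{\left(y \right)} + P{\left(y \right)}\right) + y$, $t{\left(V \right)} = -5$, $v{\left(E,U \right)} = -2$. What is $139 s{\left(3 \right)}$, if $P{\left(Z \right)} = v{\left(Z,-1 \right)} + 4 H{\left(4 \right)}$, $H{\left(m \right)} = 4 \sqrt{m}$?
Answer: $3892$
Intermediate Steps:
$P{\left(Z \right)} = 30$ ($P{\left(Z \right)} = -2 + 4 \cdot 4 \sqrt{4} = -2 + 4 \cdot 4 \cdot 2 = -2 + 4 \cdot 8 = -2 + 32 = 30$)
$s{\left(y \right)} = 25 + y$ ($s{\left(y \right)} = \left(-5 + 30\right) + y = 25 + y$)
$139 s{\left(3 \right)} = 139 \left(25 + 3\right) = 139 \cdot 28 = 3892$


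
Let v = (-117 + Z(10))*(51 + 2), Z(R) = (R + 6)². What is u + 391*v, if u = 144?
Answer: 2880641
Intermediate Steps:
Z(R) = (6 + R)²
v = 7367 (v = (-117 + (6 + 10)²)*(51 + 2) = (-117 + 16²)*53 = (-117 + 256)*53 = 139*53 = 7367)
u + 391*v = 144 + 391*7367 = 144 + 2880497 = 2880641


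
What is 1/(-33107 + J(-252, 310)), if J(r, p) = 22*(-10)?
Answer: -1/33327 ≈ -3.0006e-5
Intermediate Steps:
J(r, p) = -220
1/(-33107 + J(-252, 310)) = 1/(-33107 - 220) = 1/(-33327) = -1/33327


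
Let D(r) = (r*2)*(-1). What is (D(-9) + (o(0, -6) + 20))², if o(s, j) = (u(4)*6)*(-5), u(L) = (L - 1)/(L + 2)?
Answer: 529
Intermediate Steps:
u(L) = (-1 + L)/(2 + L)
o(s, j) = -15 (o(s, j) = (((-1 + 4)/(2 + 4))*6)*(-5) = ((3/6)*6)*(-5) = (((⅙)*3)*6)*(-5) = ((½)*6)*(-5) = 3*(-5) = -15)
D(r) = -2*r (D(r) = (2*r)*(-1) = -2*r)
(D(-9) + (o(0, -6) + 20))² = (-2*(-9) + (-15 + 20))² = (18 + 5)² = 23² = 529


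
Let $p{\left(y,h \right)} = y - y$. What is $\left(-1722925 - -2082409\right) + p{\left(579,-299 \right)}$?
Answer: $359484$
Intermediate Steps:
$p{\left(y,h \right)} = 0$
$\left(-1722925 - -2082409\right) + p{\left(579,-299 \right)} = \left(-1722925 - -2082409\right) + 0 = \left(-1722925 + 2082409\right) + 0 = 359484 + 0 = 359484$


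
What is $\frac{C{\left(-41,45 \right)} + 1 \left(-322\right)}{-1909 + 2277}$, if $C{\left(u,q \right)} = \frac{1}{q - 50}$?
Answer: $- \frac{1611}{1840} \approx -0.87554$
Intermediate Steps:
$C{\left(u,q \right)} = \frac{1}{-50 + q}$
$\frac{C{\left(-41,45 \right)} + 1 \left(-322\right)}{-1909 + 2277} = \frac{\frac{1}{-50 + 45} + 1 \left(-322\right)}{-1909 + 2277} = \frac{\frac{1}{-5} - 322}{368} = \left(- \frac{1}{5} - 322\right) \frac{1}{368} = \left(- \frac{1611}{5}\right) \frac{1}{368} = - \frac{1611}{1840}$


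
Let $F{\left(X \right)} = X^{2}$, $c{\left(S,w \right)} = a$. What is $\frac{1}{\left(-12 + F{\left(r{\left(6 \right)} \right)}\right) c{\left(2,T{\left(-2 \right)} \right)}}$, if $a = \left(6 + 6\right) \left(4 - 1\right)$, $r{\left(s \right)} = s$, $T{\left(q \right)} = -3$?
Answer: $\frac{1}{864} \approx 0.0011574$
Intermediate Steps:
$a = 36$ ($a = 12 \cdot 3 = 36$)
$c{\left(S,w \right)} = 36$
$\frac{1}{\left(-12 + F{\left(r{\left(6 \right)} \right)}\right) c{\left(2,T{\left(-2 \right)} \right)}} = \frac{1}{\left(-12 + 6^{2}\right) 36} = \frac{1}{\left(-12 + 36\right) 36} = \frac{1}{24 \cdot 36} = \frac{1}{864}$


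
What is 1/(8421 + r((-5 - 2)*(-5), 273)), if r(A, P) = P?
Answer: 1/8694 ≈ 0.00011502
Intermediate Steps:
1/(8421 + r((-5 - 2)*(-5), 273)) = 1/(8421 + 273) = 1/8694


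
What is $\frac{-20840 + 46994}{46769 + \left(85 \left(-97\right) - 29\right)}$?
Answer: $\frac{26154}{38495} \approx 0.67941$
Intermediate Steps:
$\frac{-20840 + 46994}{46769 + \left(85 \left(-97\right) - 29\right)} = \frac{26154}{46769 - 8274} = \frac{26154}{38495}$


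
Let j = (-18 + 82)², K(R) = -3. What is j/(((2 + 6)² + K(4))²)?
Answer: 4096/3721 ≈ 1.1008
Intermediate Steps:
j = 4096 (j = 64² = 4096)
j/(((2 + 6)² + K(4))²) = 4096/(((2 + 6)² - 3)²) = 4096/((8² - 3)²) = 4096/((64 - 3)²) = 4096/(61²) = 4096/3721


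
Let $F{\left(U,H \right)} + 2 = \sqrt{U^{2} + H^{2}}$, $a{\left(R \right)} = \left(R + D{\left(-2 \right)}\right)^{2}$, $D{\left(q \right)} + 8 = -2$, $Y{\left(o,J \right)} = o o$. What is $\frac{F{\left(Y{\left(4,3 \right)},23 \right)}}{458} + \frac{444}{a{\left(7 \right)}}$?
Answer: $\frac{33889}{687} + \frac{\sqrt{785}}{458} \approx 49.39$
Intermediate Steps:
$Y{\left(o,J \right)} = o^{2}$
$D{\left(q \right)} = -10$ ($D{\left(q \right)} = -8 - 2 = -10$)
$a{\left(R \right)} = \left(-10 + R\right)^{2}$ ($a{\left(R \right)} = \left(R - 10\right)^{2} = \left(-10 + R\right)^{2}$)
$F{\left(U,H \right)} = -2 + \sqrt{H^{2} + U^{2}}$ ($F{\left(U,H \right)} = -2 + \sqrt{U^{2} + H^{2}} = -2 + \sqrt{H^{2} + U^{2}}$)
$\frac{F{\left(Y{\left(4,3 \right)},23 \right)}}{458} + \frac{444}{a{\left(7 \right)}} = \frac{-2 + \sqrt{23^{2} + \left(4^{2}\right)^{2}}}{458} + \frac{444}{\left(-10 + 7\right)^{2}} = \left(-2 + \sqrt{529 + 16^{2}}\right) \frac{1}{458} + \frac{444}{\left(-3\right)^{2}} = \left(-2 + \sqrt{529 + 256}\right) \frac{1}{458} + \frac{444}{9} = \left(-2 + \sqrt{785}\right) \frac{1}{458} + 444 \cdot \frac{1}{9} = \left(- \frac{1}{229} + \frac{\sqrt{785}}{458}\right) + \frac{148}{3} = \frac{33889}{687} + \frac{\sqrt{785}}{458}$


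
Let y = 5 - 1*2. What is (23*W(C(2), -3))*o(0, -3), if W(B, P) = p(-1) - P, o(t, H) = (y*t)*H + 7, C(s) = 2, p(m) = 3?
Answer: 966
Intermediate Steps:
y = 3 (y = 5 - 2 = 3)
o(t, H) = 7 + 3*H*t (o(t, H) = (3*t)*H + 7 = 3*H*t + 7 = 7 + 3*H*t)
W(B, P) = 3 - P
(23*W(C(2), -3))*o(0, -3) = (23*(3 - 1*(-3)))*(7 + 3*(-3)*0) = (23*(3 + 3))*(7 + 0) = (23*6)*7 = 138*7 = 966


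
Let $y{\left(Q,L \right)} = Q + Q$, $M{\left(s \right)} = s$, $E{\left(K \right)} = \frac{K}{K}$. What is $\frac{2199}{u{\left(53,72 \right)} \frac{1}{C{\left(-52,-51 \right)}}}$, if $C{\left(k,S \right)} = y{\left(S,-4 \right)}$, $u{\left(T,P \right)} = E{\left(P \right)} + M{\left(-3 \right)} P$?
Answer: $\frac{224298}{215} \approx 1043.2$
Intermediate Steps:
$E{\left(K \right)} = 1$
$u{\left(T,P \right)} = 1 - 3 P$
$y{\left(Q,L \right)} = 2 Q$
$C{\left(k,S \right)} = 2 S$
$\frac{2199}{u{\left(53,72 \right)} \frac{1}{C{\left(-52,-51 \right)}}} = \frac{2199}{\left(1 - 216\right) \frac{1}{2 \left(-51\right)}} = \frac{2199}{\left(1 - 216\right) \frac{1}{-102}} = \frac{2199}{\left(-215\right) \left(- \frac{1}{102}\right)} = \frac{2199}{\frac{215}{102}} = 2199 \cdot \frac{102}{215} = \frac{224298}{215}$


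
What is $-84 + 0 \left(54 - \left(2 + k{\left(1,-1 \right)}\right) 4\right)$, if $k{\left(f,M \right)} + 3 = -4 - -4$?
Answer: $-84$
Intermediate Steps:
$k{\left(f,M \right)} = -3$ ($k{\left(f,M \right)} = -3 - 0 = -3 + \left(-4 + 4\right) = -3 + 0 = -3$)
$-84 + 0 \left(54 - \left(2 + k{\left(1,-1 \right)}\right) 4\right) = -84 + 0 \left(54 - \left(2 - 3\right) 4\right) = -84 + 0 \left(54 - \left(-1\right) 4\right) = -84 + 0 \left(54 - -4\right) = -84 + 0 \left(54 + 4\right) = -84 + 0 \cdot 58 = -84 + 0 = -84$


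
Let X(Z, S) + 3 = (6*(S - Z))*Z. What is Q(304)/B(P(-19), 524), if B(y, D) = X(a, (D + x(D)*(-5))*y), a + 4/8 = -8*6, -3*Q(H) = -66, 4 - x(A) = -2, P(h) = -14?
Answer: 44/3996879 ≈ 1.1009e-5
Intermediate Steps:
x(A) = 6 (x(A) = 4 - 1*(-2) = 4 + 2 = 6)
Q(H) = 22 (Q(H) = -⅓*(-66) = 22)
a = -97/2 (a = -½ - 8*6 = -½ - 48 = -97/2 ≈ -48.500)
X(Z, S) = -3 + Z*(-6*Z + 6*S) (X(Z, S) = -3 + (6*(S - Z))*Z = -3 + (-6*Z + 6*S)*Z = -3 + Z*(-6*Z + 6*S))
B(y, D) = -28233/2 - 291*y*(-30 + D) (B(y, D) = -3 - 6*(-97/2)² + 6*((D + 6*(-5))*y)*(-97/2) = -3 - 6*9409/4 + 6*((D - 30)*y)*(-97/2) = -3 - 28227/2 + 6*((-30 + D)*y)*(-97/2) = -3 - 28227/2 + 6*(y*(-30 + D))*(-97/2) = -3 - 28227/2 - 291*y*(-30 + D) = -28233/2 - 291*y*(-30 + D))
Q(304)/B(P(-19), 524) = 22/(-28233/2 - 291*(-14)*(-30 + 524)) = 22/(-28233/2 - 291*(-14)*494) = 22/(-28233/2 + 2012556) = 22/(3996879/2) = 22*(2/3996879) = 44/3996879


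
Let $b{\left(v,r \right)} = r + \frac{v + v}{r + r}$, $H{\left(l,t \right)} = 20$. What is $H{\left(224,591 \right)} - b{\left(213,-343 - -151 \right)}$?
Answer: $\frac{13639}{64} \approx 213.11$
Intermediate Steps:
$b{\left(v,r \right)} = r + \frac{v}{r}$ ($b{\left(v,r \right)} = r + \frac{2 v}{2 r} = r + 2 v \frac{1}{2 r} = r + \frac{v}{r}$)
$H{\left(224,591 \right)} - b{\left(213,-343 - -151 \right)} = 20 - \left(\left(-343 - -151\right) + \frac{213}{-343 - -151}\right) = 20 - \left(\left(-343 + 151\right) + \frac{213}{-343 + 151}\right) = 20 - \left(-192 + \frac{213}{-192}\right) = 20 - \left(-192 + 213 \left(- \frac{1}{192}\right)\right) = 20 - \left(-192 - \frac{71}{64}\right) = 20 - - \frac{12359}{64} = 20 + \frac{12359}{64} = \frac{13639}{64}$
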